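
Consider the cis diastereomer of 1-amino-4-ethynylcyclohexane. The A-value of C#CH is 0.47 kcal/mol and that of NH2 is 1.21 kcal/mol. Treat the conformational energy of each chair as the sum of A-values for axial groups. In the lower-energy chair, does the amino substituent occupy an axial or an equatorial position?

equatorial

C1 and C4 have opposite parity, so for the cis isomer the two substituents are one axial and one equatorial in each chair.
Chair I (ethynyl axial, amino equatorial): E = 0.47 kcal/mol.
Chair II (ethynyl equatorial, amino axial): E = 1.21 kcal/mol.
Chair I is the more stable (lower-energy) conformer, and in that chair the amino group is equatorial.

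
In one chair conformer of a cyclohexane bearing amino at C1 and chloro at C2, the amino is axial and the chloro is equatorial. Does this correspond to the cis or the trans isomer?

C1 and C2 have opposite parity, so their axial bonds point in opposite directions.
With opposite-parity carbons, two substituents on the same face are one axial and one equatorial; opposite faces give both axial or both equatorial.
Here the groups are axial/equatorial → same face → cis.

cis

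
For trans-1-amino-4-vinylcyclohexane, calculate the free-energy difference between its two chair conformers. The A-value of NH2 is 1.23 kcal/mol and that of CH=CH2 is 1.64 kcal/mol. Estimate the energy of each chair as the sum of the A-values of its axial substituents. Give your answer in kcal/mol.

C1 and C4 have opposite parity, so for the trans isomer the two substituents are e,e in one chair and a,a in the other.
Chair I (amino axial, vinyl axial): E = 2.87 kcal/mol.
Chair II (amino equatorial, vinyl equatorial): E = 0.00 kcal/mol.
ΔE = 2.87 − 0.00 = 2.87 kcal/mol; chair II is more stable.

2.87 kcal/mol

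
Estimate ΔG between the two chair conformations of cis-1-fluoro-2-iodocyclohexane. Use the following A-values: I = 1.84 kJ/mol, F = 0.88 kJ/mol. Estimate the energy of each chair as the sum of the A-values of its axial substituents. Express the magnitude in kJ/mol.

0.96 kJ/mol

C1 and C2 have opposite parity, so for the cis isomer the two substituents are one axial and one equatorial in each chair.
Chair I (iodo axial, fluoro equatorial): E = 1.84 kJ/mol.
Chair II (iodo equatorial, fluoro axial): E = 0.88 kJ/mol.
ΔE = 1.84 − 0.88 = 0.96 kJ/mol; chair II is more stable.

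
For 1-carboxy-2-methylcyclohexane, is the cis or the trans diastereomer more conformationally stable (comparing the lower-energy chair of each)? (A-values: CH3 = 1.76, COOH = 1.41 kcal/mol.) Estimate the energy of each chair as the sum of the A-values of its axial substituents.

trans

At 1,2 positions (parity opposite): cis → (a,e or e,a); trans → (e,e or a,a).
Best chair for cis: E = 1.41 kcal/mol; best chair for trans: E = 0.00 kcal/mol.
The trans isomer is lower by 1.41 kcal/mol.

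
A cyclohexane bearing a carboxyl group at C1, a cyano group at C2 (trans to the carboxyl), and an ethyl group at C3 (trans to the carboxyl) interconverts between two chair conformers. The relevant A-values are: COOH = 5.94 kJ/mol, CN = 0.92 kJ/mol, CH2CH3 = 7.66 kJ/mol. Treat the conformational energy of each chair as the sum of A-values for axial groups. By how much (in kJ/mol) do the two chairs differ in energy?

0.80 kJ/mol

Chair I (carboxyl axial, cyano axial, ethyl equatorial): E = 6.86 kJ/mol.
Chair II (carboxyl equatorial, cyano equatorial, ethyl axial): E = 7.66 kJ/mol.
ΔE = 7.66 − 6.86 = 0.80 kJ/mol; chair I is more stable.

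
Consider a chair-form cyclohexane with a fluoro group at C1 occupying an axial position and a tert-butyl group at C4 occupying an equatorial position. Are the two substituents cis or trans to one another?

cis

C1 and C4 have opposite parity, so their axial bonds point in opposite directions.
With opposite-parity carbons, two substituents on the same face are one axial and one equatorial; opposite faces give both axial or both equatorial.
Here the groups are axial/equatorial → same face → cis.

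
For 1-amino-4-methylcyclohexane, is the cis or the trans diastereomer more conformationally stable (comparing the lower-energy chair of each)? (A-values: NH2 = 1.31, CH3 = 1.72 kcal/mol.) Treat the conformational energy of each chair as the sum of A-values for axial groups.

trans

At 1,4 positions (parity opposite): cis → (a,e or e,a); trans → (e,e or a,a).
Best chair for cis: E = 1.31 kcal/mol; best chair for trans: E = 0.00 kcal/mol.
The trans isomer is lower by 1.31 kcal/mol.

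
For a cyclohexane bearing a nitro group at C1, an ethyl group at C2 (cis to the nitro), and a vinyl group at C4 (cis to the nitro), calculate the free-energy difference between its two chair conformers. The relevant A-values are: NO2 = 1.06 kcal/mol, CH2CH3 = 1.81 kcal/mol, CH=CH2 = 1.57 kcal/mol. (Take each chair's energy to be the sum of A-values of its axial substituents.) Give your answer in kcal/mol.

Chair I (nitro axial, ethyl equatorial, vinyl equatorial): E = 1.06 kcal/mol.
Chair II (nitro equatorial, ethyl axial, vinyl axial): E = 3.38 kcal/mol.
ΔE = 3.38 − 1.06 = 2.32 kcal/mol; chair I is more stable.

2.32 kcal/mol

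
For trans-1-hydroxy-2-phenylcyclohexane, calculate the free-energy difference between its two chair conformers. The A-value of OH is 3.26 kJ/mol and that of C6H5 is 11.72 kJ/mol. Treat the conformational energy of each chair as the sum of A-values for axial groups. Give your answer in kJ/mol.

14.98 kJ/mol

C1 and C2 have opposite parity, so for the trans isomer the two substituents are e,e in one chair and a,a in the other.
Chair I (hydroxyl axial, phenyl axial): E = 14.98 kJ/mol.
Chair II (hydroxyl equatorial, phenyl equatorial): E = 0.00 kJ/mol.
ΔE = 14.98 − 0.00 = 14.98 kJ/mol; chair II is more stable.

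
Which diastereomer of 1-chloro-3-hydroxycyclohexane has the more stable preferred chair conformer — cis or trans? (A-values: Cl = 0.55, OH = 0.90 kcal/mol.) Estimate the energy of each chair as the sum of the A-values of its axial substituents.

cis

At 1,3 positions (parity same): cis → (e,e or a,a); trans → (a,e or e,a).
Best chair for cis: E = 0.00 kcal/mol; best chair for trans: E = 0.55 kcal/mol.
The cis isomer is lower by 0.55 kcal/mol.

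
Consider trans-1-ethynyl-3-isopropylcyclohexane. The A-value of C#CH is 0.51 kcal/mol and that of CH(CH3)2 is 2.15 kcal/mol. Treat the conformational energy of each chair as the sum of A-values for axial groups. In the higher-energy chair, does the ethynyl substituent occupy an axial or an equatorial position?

C1 and C3 have the same parity, so for the trans isomer the two substituents are one axial and one equatorial in each chair.
Chair I (ethynyl axial, isopropyl equatorial): E = 0.51 kcal/mol.
Chair II (ethynyl equatorial, isopropyl axial): E = 2.15 kcal/mol.
Chair II is the less stable (higher-energy) conformer, and in that chair the ethynyl group is equatorial.

equatorial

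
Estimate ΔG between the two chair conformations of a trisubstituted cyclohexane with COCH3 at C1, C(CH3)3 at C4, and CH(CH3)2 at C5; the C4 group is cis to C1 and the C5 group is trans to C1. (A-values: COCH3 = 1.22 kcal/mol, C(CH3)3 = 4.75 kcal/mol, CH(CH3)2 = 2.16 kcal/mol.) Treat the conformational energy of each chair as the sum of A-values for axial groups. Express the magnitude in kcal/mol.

5.69 kcal/mol

Chair I (acetyl axial, tert-butyl equatorial, isopropyl equatorial): E = 1.22 kcal/mol.
Chair II (acetyl equatorial, tert-butyl axial, isopropyl axial): E = 6.91 kcal/mol.
ΔE = 6.91 − 1.22 = 5.69 kcal/mol; chair I is more stable.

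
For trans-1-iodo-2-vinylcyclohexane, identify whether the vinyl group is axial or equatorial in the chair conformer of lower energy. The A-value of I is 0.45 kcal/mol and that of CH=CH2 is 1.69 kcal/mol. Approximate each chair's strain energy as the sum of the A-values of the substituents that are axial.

equatorial

C1 and C2 have opposite parity, so for the trans isomer the two substituents are e,e in one chair and a,a in the other.
Chair I (iodo axial, vinyl axial): E = 2.14 kcal/mol.
Chair II (iodo equatorial, vinyl equatorial): E = 0.00 kcal/mol.
Chair II is the more stable (lower-energy) conformer, and in that chair the vinyl group is equatorial.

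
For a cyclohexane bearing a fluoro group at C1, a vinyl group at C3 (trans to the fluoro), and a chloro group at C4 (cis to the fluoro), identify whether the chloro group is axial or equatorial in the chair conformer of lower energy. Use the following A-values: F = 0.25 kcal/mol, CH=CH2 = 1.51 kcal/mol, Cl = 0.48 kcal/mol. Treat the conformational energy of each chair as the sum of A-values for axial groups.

Chair I (fluoro axial, vinyl equatorial, chloro equatorial): E = 0.25 kcal/mol.
Chair II (fluoro equatorial, vinyl axial, chloro axial): E = 1.99 kcal/mol.
Chair I is the more stable (lower-energy) conformer, and in that chair the chloro group is equatorial.

equatorial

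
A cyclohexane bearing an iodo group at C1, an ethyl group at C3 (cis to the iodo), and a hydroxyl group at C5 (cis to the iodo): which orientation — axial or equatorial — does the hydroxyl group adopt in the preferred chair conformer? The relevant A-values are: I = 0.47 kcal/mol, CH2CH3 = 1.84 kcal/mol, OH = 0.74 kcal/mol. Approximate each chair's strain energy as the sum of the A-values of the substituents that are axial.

Chair I (iodo axial, ethyl axial, hydroxyl axial): E = 3.05 kcal/mol.
Chair II (iodo equatorial, ethyl equatorial, hydroxyl equatorial): E = 0.00 kcal/mol.
Chair II is the more stable (lower-energy) conformer, and in that chair the hydroxyl group is equatorial.

equatorial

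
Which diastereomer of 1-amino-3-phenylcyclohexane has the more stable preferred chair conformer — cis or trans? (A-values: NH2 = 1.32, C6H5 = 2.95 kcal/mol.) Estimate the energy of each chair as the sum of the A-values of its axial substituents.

At 1,3 positions (parity same): cis → (e,e or a,a); trans → (a,e or e,a).
Best chair for cis: E = 0.00 kcal/mol; best chair for trans: E = 1.32 kcal/mol.
The cis isomer is lower by 1.32 kcal/mol.

cis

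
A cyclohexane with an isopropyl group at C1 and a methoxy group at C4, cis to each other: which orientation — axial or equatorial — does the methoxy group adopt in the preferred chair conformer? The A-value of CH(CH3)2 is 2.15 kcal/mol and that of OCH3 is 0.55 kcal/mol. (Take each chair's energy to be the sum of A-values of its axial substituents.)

C1 and C4 have opposite parity, so for the cis isomer the two substituents are one axial and one equatorial in each chair.
Chair I (isopropyl axial, methoxy equatorial): E = 2.15 kcal/mol.
Chair II (isopropyl equatorial, methoxy axial): E = 0.55 kcal/mol.
Chair II is the more stable (lower-energy) conformer, and in that chair the methoxy group is axial.

axial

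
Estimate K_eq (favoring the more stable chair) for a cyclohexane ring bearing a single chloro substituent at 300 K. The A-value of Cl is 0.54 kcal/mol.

K ≈ 2.47

One chair has the chloro group axial (E = 0.54 kcal/mol) and the other has it equatorial (E = 0).
ΔG = 0.54 kcal/mol between the two chairs.
K = exp(ΔG/RT) with R = 1.987×10⁻³ kcal mol⁻¹ K⁻¹ and T = 300 K gives K ≈ 2.47.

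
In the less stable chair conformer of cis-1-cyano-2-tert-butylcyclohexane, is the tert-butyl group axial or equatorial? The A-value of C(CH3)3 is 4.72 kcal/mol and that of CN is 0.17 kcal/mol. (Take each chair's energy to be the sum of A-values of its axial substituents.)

axial

C1 and C2 have opposite parity, so for the cis isomer the two substituents are one axial and one equatorial in each chair.
Chair I (tert-butyl axial, cyano equatorial): E = 4.72 kcal/mol.
Chair II (tert-butyl equatorial, cyano axial): E = 0.17 kcal/mol.
Chair I is the less stable (higher-energy) conformer, and in that chair the tert-butyl group is axial.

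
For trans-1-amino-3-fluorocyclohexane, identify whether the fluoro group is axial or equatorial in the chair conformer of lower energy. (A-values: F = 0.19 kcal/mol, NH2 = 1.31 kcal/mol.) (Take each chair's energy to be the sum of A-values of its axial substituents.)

axial

C1 and C3 have the same parity, so for the trans isomer the two substituents are one axial and one equatorial in each chair.
Chair I (fluoro axial, amino equatorial): E = 0.19 kcal/mol.
Chair II (fluoro equatorial, amino axial): E = 1.31 kcal/mol.
Chair I is the more stable (lower-energy) conformer, and in that chair the fluoro group is axial.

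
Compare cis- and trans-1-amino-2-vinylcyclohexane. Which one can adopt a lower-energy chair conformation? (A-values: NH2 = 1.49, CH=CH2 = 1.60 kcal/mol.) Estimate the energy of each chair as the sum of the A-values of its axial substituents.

trans

At 1,2 positions (parity opposite): cis → (a,e or e,a); trans → (e,e or a,a).
Best chair for cis: E = 1.49 kcal/mol; best chair for trans: E = 0.00 kcal/mol.
The trans isomer is lower by 1.49 kcal/mol.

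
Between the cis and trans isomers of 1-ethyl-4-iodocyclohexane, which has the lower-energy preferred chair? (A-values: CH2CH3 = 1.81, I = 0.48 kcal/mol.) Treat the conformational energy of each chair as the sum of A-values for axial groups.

At 1,4 positions (parity opposite): cis → (a,e or e,a); trans → (e,e or a,a).
Best chair for cis: E = 0.48 kcal/mol; best chair for trans: E = 0.00 kcal/mol.
The trans isomer is lower by 0.48 kcal/mol.

trans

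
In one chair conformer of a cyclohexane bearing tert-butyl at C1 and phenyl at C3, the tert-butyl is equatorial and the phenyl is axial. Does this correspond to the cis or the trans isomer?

C1 and C3 have the same parity, so their axial bonds point in the same direction.
With same-parity carbons, two substituents on the same face are both axial or both equatorial; opposite faces give one of each.
Here the groups are equatorial/axial → opposite face → trans.

trans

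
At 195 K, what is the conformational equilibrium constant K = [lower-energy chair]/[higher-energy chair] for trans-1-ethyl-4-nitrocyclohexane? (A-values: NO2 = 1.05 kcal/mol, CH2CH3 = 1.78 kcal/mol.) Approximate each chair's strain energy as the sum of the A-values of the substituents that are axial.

C1 and C4 have opposite parity, so for the trans isomer the two substituents are e,e in one chair and a,a in the other.
Chair I (nitro axial, ethyl axial): E = 2.83 kcal/mol; chair II (nitro equatorial, ethyl equatorial): E = 0.00 kcal/mol.
ΔG = 2.83 kcal/mol between the two chairs.
K = exp(ΔG/RT) with R = 1.987×10⁻³ kcal mol⁻¹ K⁻¹ and T = 195 K gives K ≈ 1.49e+03.

K ≈ 1486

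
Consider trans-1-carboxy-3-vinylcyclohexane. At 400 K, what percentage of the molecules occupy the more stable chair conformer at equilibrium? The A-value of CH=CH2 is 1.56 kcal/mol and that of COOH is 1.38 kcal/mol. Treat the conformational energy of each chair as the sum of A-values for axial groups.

C1 and C3 have the same parity, so for the trans isomer the two substituents are one axial and one equatorial in each chair.
Chair I (vinyl axial, carboxyl equatorial): E = 1.56 kcal/mol; chair II (vinyl equatorial, carboxyl axial): E = 1.38 kcal/mol.
ΔG = 0.18 kcal/mol between the two chairs.
K = exp(ΔG/RT) with R = 1.987×10⁻³ kcal mol⁻¹ K⁻¹ and T = 400 K gives K ≈ 1.25.
Fraction in the lower-energy chair = K/(K+1) = 55.6%.

55.6%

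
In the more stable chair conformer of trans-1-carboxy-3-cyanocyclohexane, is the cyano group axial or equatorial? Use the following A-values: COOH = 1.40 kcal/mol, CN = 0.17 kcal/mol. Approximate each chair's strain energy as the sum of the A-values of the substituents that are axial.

axial

C1 and C3 have the same parity, so for the trans isomer the two substituents are one axial and one equatorial in each chair.
Chair I (carboxyl axial, cyano equatorial): E = 1.40 kcal/mol.
Chair II (carboxyl equatorial, cyano axial): E = 0.17 kcal/mol.
Chair II is the more stable (lower-energy) conformer, and in that chair the cyano group is axial.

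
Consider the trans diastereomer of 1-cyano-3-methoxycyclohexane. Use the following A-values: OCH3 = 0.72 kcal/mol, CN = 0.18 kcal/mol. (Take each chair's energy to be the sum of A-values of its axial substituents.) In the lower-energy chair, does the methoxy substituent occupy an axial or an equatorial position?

C1 and C3 have the same parity, so for the trans isomer the two substituents are one axial and one equatorial in each chair.
Chair I (methoxy axial, cyano equatorial): E = 0.72 kcal/mol.
Chair II (methoxy equatorial, cyano axial): E = 0.18 kcal/mol.
Chair II is the more stable (lower-energy) conformer, and in that chair the methoxy group is equatorial.

equatorial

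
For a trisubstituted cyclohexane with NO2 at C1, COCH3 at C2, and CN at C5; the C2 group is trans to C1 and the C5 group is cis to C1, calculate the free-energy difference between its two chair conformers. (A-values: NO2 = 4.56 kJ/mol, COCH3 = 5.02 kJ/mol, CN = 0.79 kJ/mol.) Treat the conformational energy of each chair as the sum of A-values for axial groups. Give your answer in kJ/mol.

10.37 kJ/mol

Chair I (nitro axial, acetyl axial, cyano axial): E = 10.37 kJ/mol.
Chair II (nitro equatorial, acetyl equatorial, cyano equatorial): E = 0.00 kJ/mol.
ΔE = 10.37 − 0.00 = 10.37 kJ/mol; chair II is more stable.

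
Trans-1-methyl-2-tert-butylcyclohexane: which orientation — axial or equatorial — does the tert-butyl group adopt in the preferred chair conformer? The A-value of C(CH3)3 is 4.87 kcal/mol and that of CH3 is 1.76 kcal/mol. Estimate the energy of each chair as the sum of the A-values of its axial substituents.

C1 and C2 have opposite parity, so for the trans isomer the two substituents are e,e in one chair and a,a in the other.
Chair I (tert-butyl axial, methyl axial): E = 6.63 kcal/mol.
Chair II (tert-butyl equatorial, methyl equatorial): E = 0.00 kcal/mol.
Chair II is the more stable (lower-energy) conformer, and in that chair the tert-butyl group is equatorial.

equatorial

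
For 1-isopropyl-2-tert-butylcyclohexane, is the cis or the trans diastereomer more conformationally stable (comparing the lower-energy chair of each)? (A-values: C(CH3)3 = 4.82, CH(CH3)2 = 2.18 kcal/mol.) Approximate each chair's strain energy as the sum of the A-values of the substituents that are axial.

trans

At 1,2 positions (parity opposite): cis → (a,e or e,a); trans → (e,e or a,a).
Best chair for cis: E = 2.18 kcal/mol; best chair for trans: E = 0.00 kcal/mol.
The trans isomer is lower by 2.18 kcal/mol.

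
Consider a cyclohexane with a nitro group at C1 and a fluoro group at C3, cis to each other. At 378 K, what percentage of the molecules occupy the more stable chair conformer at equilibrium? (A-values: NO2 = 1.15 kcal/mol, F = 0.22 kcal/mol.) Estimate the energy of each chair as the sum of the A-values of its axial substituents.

86.1%

C1 and C3 have the same parity, so for the cis isomer the two substituents are e,e in one chair and a,a in the other.
Chair I (nitro axial, fluoro axial): E = 1.37 kcal/mol; chair II (nitro equatorial, fluoro equatorial): E = 0.00 kcal/mol.
ΔG = 1.37 kcal/mol between the two chairs.
K = exp(ΔG/RT) with R = 1.987×10⁻³ kcal mol⁻¹ K⁻¹ and T = 378 K gives K ≈ 6.2.
Fraction in the lower-energy chair = K/(K+1) = 86.1%.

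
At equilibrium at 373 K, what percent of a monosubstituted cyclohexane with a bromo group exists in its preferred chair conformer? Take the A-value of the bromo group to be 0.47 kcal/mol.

One chair has the bromo group axial (E = 0.47 kcal/mol) and the other has it equatorial (E = 0).
ΔG = 0.47 kcal/mol between the two chairs.
K = exp(ΔG/RT) with R = 1.987×10⁻³ kcal mol⁻¹ K⁻¹ and T = 373 K gives K ≈ 1.89.
Fraction in the lower-energy chair = K/(K+1) = 65.3%.

65.3%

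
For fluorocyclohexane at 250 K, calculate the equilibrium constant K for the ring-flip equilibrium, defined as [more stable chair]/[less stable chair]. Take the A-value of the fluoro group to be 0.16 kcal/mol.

One chair has the fluoro group axial (E = 0.16 kcal/mol) and the other has it equatorial (E = 0).
ΔG = 0.16 kcal/mol between the two chairs.
K = exp(ΔG/RT) with R = 1.987×10⁻³ kcal mol⁻¹ K⁻¹ and T = 250 K gives K ≈ 1.38.

K ≈ 1.38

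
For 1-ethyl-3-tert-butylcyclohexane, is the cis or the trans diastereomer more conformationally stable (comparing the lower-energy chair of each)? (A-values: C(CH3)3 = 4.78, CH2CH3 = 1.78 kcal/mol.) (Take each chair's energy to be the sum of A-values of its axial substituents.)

cis

At 1,3 positions (parity same): cis → (e,e or a,a); trans → (a,e or e,a).
Best chair for cis: E = 0.00 kcal/mol; best chair for trans: E = 1.78 kcal/mol.
The cis isomer is lower by 1.78 kcal/mol.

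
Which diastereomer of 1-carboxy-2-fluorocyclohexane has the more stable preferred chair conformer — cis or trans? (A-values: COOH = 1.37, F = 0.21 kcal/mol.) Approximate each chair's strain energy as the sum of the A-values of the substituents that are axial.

At 1,2 positions (parity opposite): cis → (a,e or e,a); trans → (e,e or a,a).
Best chair for cis: E = 0.21 kcal/mol; best chair for trans: E = 0.00 kcal/mol.
The trans isomer is lower by 0.21 kcal/mol.

trans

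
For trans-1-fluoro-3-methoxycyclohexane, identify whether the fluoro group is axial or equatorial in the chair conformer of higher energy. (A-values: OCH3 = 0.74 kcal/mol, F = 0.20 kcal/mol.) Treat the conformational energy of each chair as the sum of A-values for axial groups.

equatorial

C1 and C3 have the same parity, so for the trans isomer the two substituents are one axial and one equatorial in each chair.
Chair I (methoxy axial, fluoro equatorial): E = 0.74 kcal/mol.
Chair II (methoxy equatorial, fluoro axial): E = 0.20 kcal/mol.
Chair I is the less stable (higher-energy) conformer, and in that chair the fluoro group is equatorial.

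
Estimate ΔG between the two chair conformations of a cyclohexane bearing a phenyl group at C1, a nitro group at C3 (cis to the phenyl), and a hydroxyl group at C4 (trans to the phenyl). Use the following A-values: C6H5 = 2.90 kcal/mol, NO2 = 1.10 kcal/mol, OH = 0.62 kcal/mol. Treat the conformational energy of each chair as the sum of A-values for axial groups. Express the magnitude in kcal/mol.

Chair I (phenyl axial, nitro axial, hydroxyl axial): E = 4.62 kcal/mol.
Chair II (phenyl equatorial, nitro equatorial, hydroxyl equatorial): E = 0.00 kcal/mol.
ΔE = 4.62 − 0.00 = 4.62 kcal/mol; chair II is more stable.

4.62 kcal/mol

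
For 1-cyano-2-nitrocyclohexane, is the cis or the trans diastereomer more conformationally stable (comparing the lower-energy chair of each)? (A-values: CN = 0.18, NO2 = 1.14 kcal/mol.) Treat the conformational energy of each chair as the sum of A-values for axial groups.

trans

At 1,2 positions (parity opposite): cis → (a,e or e,a); trans → (e,e or a,a).
Best chair for cis: E = 0.18 kcal/mol; best chair for trans: E = 0.00 kcal/mol.
The trans isomer is lower by 0.18 kcal/mol.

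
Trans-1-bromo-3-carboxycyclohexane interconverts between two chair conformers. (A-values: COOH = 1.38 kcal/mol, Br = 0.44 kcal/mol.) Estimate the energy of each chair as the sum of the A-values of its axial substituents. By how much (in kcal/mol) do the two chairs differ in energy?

C1 and C3 have the same parity, so for the trans isomer the two substituents are one axial and one equatorial in each chair.
Chair I (carboxyl axial, bromo equatorial): E = 1.38 kcal/mol.
Chair II (carboxyl equatorial, bromo axial): E = 0.44 kcal/mol.
ΔE = 1.38 − 0.44 = 0.94 kcal/mol; chair II is more stable.

0.94 kcal/mol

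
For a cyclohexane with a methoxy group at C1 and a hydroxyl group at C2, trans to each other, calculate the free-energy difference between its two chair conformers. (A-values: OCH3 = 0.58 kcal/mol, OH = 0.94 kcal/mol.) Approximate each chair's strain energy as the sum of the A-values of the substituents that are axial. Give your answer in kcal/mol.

1.52 kcal/mol

C1 and C2 have opposite parity, so for the trans isomer the two substituents are e,e in one chair and a,a in the other.
Chair I (methoxy axial, hydroxyl axial): E = 1.52 kcal/mol.
Chair II (methoxy equatorial, hydroxyl equatorial): E = 0.00 kcal/mol.
ΔE = 1.52 − 0.00 = 1.52 kcal/mol; chair II is more stable.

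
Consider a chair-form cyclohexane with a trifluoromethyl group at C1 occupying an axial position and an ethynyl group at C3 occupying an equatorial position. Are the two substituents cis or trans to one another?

C1 and C3 have the same parity, so their axial bonds point in the same direction.
With same-parity carbons, two substituents on the same face are both axial or both equatorial; opposite faces give one of each.
Here the groups are axial/equatorial → opposite face → trans.

trans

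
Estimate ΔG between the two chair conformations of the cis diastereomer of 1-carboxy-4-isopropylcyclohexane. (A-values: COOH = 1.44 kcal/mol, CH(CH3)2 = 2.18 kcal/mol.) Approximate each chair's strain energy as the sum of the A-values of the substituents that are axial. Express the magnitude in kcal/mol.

C1 and C4 have opposite parity, so for the cis isomer the two substituents are one axial and one equatorial in each chair.
Chair I (carboxyl axial, isopropyl equatorial): E = 1.44 kcal/mol.
Chair II (carboxyl equatorial, isopropyl axial): E = 2.18 kcal/mol.
ΔE = 2.18 − 1.44 = 0.74 kcal/mol; chair I is more stable.

0.74 kcal/mol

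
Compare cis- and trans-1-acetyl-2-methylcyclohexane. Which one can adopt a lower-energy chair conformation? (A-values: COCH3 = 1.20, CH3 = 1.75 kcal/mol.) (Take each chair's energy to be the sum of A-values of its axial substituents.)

trans

At 1,2 positions (parity opposite): cis → (a,e or e,a); trans → (e,e or a,a).
Best chair for cis: E = 1.20 kcal/mol; best chair for trans: E = 0.00 kcal/mol.
The trans isomer is lower by 1.20 kcal/mol.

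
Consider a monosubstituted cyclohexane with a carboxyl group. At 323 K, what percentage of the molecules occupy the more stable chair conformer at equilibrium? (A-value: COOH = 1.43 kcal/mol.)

90.3%

One chair has the carboxyl group axial (E = 1.43 kcal/mol) and the other has it equatorial (E = 0).
ΔG = 1.43 kcal/mol between the two chairs.
K = exp(ΔG/RT) with R = 1.987×10⁻³ kcal mol⁻¹ K⁻¹ and T = 323 K gives K ≈ 9.28.
Fraction in the lower-energy chair = K/(K+1) = 90.3%.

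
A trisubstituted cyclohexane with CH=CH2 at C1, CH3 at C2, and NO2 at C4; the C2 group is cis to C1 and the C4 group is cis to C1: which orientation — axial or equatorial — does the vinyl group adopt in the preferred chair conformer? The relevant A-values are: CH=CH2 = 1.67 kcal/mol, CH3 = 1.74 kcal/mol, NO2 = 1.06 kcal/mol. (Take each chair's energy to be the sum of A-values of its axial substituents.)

Chair I (vinyl axial, methyl equatorial, nitro equatorial): E = 1.67 kcal/mol.
Chair II (vinyl equatorial, methyl axial, nitro axial): E = 2.80 kcal/mol.
Chair I is the more stable (lower-energy) conformer, and in that chair the vinyl group is axial.

axial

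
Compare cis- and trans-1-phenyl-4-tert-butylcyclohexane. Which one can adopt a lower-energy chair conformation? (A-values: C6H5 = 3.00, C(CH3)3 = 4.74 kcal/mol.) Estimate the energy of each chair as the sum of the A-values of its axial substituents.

At 1,4 positions (parity opposite): cis → (a,e or e,a); trans → (e,e or a,a).
Best chair for cis: E = 3.00 kcal/mol; best chair for trans: E = 0.00 kcal/mol.
The trans isomer is lower by 3.00 kcal/mol.

trans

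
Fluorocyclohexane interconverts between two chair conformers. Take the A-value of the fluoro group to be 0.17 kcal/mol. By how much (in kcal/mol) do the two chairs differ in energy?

0.17 kcal/mol

A monosubstituted cyclohexane has one chair with the fluoro group axial (E = A = 0.17 kcal/mol) and one with it equatorial (E = 0).
ΔE = 0.17 − 0 = 0.17 kcal/mol.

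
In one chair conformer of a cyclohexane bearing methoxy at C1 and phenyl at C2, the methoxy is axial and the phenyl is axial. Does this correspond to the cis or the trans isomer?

trans

C1 and C2 have opposite parity, so their axial bonds point in opposite directions.
With opposite-parity carbons, two substituents on the same face are one axial and one equatorial; opposite faces give both axial or both equatorial.
Here the groups are axial/axial → opposite face → trans.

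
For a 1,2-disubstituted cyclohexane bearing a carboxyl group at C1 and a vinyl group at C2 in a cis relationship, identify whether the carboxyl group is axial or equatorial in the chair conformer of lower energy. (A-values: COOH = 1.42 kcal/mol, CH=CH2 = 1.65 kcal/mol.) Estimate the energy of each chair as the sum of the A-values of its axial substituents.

axial

C1 and C2 have opposite parity, so for the cis isomer the two substituents are one axial and one equatorial in each chair.
Chair I (carboxyl axial, vinyl equatorial): E = 1.42 kcal/mol.
Chair II (carboxyl equatorial, vinyl axial): E = 1.65 kcal/mol.
Chair I is the more stable (lower-energy) conformer, and in that chair the carboxyl group is axial.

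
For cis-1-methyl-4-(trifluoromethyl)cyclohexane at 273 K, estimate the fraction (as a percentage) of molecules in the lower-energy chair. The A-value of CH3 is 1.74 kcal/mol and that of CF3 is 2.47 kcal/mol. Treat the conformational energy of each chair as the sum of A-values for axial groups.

79.3%

C1 and C4 have opposite parity, so for the cis isomer the two substituents are one axial and one equatorial in each chair.
Chair I (methyl axial, trifluoromethyl equatorial): E = 1.74 kcal/mol; chair II (methyl equatorial, trifluoromethyl axial): E = 2.47 kcal/mol.
ΔG = 0.73 kcal/mol between the two chairs.
K = exp(ΔG/RT) with R = 1.987×10⁻³ kcal mol⁻¹ K⁻¹ and T = 273 K gives K ≈ 3.84.
Fraction in the lower-energy chair = K/(K+1) = 79.3%.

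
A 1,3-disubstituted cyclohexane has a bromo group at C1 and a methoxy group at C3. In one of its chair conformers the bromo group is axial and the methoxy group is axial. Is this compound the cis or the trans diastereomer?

C1 and C3 have the same parity, so their axial bonds point in the same direction.
With same-parity carbons, two substituents on the same face are both axial or both equatorial; opposite faces give one of each.
Here the groups are axial/axial → same face → cis.

cis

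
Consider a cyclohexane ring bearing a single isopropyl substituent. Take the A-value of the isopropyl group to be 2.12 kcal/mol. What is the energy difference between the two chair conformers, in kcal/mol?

2.12 kcal/mol

A monosubstituted cyclohexane has one chair with the isopropyl group axial (E = A = 2.12 kcal/mol) and one with it equatorial (E = 0).
ΔE = 2.12 − 0 = 2.12 kcal/mol.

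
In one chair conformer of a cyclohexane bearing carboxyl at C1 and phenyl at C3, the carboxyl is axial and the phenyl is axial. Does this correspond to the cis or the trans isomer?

cis

C1 and C3 have the same parity, so their axial bonds point in the same direction.
With same-parity carbons, two substituents on the same face are both axial or both equatorial; opposite faces give one of each.
Here the groups are axial/axial → same face → cis.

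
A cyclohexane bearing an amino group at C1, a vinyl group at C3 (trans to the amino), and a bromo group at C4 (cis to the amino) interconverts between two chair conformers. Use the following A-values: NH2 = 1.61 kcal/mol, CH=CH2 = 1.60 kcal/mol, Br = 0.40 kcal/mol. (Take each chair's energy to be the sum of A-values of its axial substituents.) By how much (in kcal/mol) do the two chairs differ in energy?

Chair I (amino axial, vinyl equatorial, bromo equatorial): E = 1.61 kcal/mol.
Chair II (amino equatorial, vinyl axial, bromo axial): E = 2.00 kcal/mol.
ΔE = 2.00 − 1.61 = 0.39 kcal/mol; chair I is more stable.

0.39 kcal/mol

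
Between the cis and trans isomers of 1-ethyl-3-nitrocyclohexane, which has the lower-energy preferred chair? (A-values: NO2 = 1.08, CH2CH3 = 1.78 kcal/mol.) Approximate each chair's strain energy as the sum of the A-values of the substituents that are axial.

cis

At 1,3 positions (parity same): cis → (e,e or a,a); trans → (a,e or e,a).
Best chair for cis: E = 0.00 kcal/mol; best chair for trans: E = 1.08 kcal/mol.
The cis isomer is lower by 1.08 kcal/mol.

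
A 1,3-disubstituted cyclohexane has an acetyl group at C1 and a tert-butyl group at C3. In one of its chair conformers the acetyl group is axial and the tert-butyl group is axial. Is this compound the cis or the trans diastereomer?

C1 and C3 have the same parity, so their axial bonds point in the same direction.
With same-parity carbons, two substituents on the same face are both axial or both equatorial; opposite faces give one of each.
Here the groups are axial/axial → same face → cis.

cis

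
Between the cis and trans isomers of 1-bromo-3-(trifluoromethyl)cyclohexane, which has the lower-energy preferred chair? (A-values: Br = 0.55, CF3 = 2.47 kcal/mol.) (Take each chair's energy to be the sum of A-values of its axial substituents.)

cis

At 1,3 positions (parity same): cis → (e,e or a,a); trans → (a,e or e,a).
Best chair for cis: E = 0.00 kcal/mol; best chair for trans: E = 0.55 kcal/mol.
The cis isomer is lower by 0.55 kcal/mol.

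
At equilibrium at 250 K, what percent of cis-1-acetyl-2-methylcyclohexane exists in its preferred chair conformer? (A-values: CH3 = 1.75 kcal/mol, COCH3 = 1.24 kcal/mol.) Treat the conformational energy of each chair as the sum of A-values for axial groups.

C1 and C2 have opposite parity, so for the cis isomer the two substituents are one axial and one equatorial in each chair.
Chair I (methyl axial, acetyl equatorial): E = 1.75 kcal/mol; chair II (methyl equatorial, acetyl axial): E = 1.24 kcal/mol.
ΔG = 0.51 kcal/mol between the two chairs.
K = exp(ΔG/RT) with R = 1.987×10⁻³ kcal mol⁻¹ K⁻¹ and T = 250 K gives K ≈ 2.79.
Fraction in the lower-energy chair = K/(K+1) = 73.6%.

73.6%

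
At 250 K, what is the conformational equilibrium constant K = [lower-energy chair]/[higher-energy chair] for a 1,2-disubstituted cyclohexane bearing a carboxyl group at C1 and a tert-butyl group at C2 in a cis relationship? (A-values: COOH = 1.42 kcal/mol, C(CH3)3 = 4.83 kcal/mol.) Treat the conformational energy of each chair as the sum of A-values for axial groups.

K ≈ 958

C1 and C2 have opposite parity, so for the cis isomer the two substituents are one axial and one equatorial in each chair.
Chair I (carboxyl axial, tert-butyl equatorial): E = 1.42 kcal/mol; chair II (carboxyl equatorial, tert-butyl axial): E = 4.83 kcal/mol.
ΔG = 3.41 kcal/mol between the two chairs.
K = exp(ΔG/RT) with R = 1.987×10⁻³ kcal mol⁻¹ K⁻¹ and T = 250 K gives K ≈ 958.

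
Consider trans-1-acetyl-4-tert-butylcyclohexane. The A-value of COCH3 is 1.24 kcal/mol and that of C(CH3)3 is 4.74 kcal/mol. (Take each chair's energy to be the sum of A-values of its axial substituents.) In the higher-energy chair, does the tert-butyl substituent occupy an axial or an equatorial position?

C1 and C4 have opposite parity, so for the trans isomer the two substituents are e,e in one chair and a,a in the other.
Chair I (acetyl axial, tert-butyl axial): E = 5.98 kcal/mol.
Chair II (acetyl equatorial, tert-butyl equatorial): E = 0.00 kcal/mol.
Chair I is the less stable (higher-energy) conformer, and in that chair the tert-butyl group is axial.

axial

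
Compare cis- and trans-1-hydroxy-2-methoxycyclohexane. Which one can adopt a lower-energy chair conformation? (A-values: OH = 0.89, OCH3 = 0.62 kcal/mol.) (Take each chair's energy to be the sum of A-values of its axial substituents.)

trans

At 1,2 positions (parity opposite): cis → (a,e or e,a); trans → (e,e or a,a).
Best chair for cis: E = 0.62 kcal/mol; best chair for trans: E = 0.00 kcal/mol.
The trans isomer is lower by 0.62 kcal/mol.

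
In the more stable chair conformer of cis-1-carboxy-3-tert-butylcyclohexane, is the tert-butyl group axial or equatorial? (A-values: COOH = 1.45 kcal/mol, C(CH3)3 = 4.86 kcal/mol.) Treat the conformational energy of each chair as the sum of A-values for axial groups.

equatorial

C1 and C3 have the same parity, so for the cis isomer the two substituents are e,e in one chair and a,a in the other.
Chair I (carboxyl axial, tert-butyl axial): E = 6.31 kcal/mol.
Chair II (carboxyl equatorial, tert-butyl equatorial): E = 0.00 kcal/mol.
Chair II is the more stable (lower-energy) conformer, and in that chair the tert-butyl group is equatorial.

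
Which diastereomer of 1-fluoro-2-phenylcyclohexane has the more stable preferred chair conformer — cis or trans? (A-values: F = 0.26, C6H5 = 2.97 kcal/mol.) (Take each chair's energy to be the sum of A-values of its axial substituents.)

At 1,2 positions (parity opposite): cis → (a,e or e,a); trans → (e,e or a,a).
Best chair for cis: E = 0.26 kcal/mol; best chair for trans: E = 0.00 kcal/mol.
The trans isomer is lower by 0.26 kcal/mol.

trans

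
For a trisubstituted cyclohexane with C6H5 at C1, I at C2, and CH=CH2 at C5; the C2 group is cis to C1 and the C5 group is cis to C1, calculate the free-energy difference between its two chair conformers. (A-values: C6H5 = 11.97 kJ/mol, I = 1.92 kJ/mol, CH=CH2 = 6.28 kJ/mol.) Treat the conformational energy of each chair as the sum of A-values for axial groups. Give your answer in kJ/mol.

Chair I (phenyl axial, iodo equatorial, vinyl axial): E = 18.25 kJ/mol.
Chair II (phenyl equatorial, iodo axial, vinyl equatorial): E = 1.92 kJ/mol.
ΔE = 18.25 − 1.92 = 16.33 kJ/mol; chair II is more stable.

16.33 kJ/mol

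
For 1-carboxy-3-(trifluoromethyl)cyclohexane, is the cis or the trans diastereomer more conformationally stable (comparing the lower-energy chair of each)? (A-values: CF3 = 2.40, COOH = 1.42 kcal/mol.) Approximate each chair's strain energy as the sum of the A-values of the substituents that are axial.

At 1,3 positions (parity same): cis → (e,e or a,a); trans → (a,e or e,a).
Best chair for cis: E = 0.00 kcal/mol; best chair for trans: E = 1.42 kcal/mol.
The cis isomer is lower by 1.42 kcal/mol.

cis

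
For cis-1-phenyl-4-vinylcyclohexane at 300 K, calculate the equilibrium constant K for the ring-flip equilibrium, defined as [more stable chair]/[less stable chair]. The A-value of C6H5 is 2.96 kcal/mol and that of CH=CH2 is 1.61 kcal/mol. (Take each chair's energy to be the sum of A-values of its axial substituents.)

C1 and C4 have opposite parity, so for the cis isomer the two substituents are one axial and one equatorial in each chair.
Chair I (phenyl axial, vinyl equatorial): E = 2.96 kcal/mol; chair II (phenyl equatorial, vinyl axial): E = 1.61 kcal/mol.
ΔG = 1.35 kcal/mol between the two chairs.
K = exp(ΔG/RT) with R = 1.987×10⁻³ kcal mol⁻¹ K⁻¹ and T = 300 K gives K ≈ 9.63.

K ≈ 9.63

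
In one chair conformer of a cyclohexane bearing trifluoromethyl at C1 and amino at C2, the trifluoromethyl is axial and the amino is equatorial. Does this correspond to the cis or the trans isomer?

cis

C1 and C2 have opposite parity, so their axial bonds point in opposite directions.
With opposite-parity carbons, two substituents on the same face are one axial and one equatorial; opposite faces give both axial or both equatorial.
Here the groups are axial/equatorial → same face → cis.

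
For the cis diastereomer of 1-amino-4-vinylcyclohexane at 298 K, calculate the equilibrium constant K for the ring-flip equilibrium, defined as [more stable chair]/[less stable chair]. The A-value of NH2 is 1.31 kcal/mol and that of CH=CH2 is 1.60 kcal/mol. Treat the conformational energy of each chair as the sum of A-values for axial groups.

K ≈ 1.63

C1 and C4 have opposite parity, so for the cis isomer the two substituents are one axial and one equatorial in each chair.
Chair I (amino axial, vinyl equatorial): E = 1.31 kcal/mol; chair II (amino equatorial, vinyl axial): E = 1.60 kcal/mol.
ΔG = 0.29 kcal/mol between the two chairs.
K = exp(ΔG/RT) with R = 1.987×10⁻³ kcal mol⁻¹ K⁻¹ and T = 298 K gives K ≈ 1.63.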